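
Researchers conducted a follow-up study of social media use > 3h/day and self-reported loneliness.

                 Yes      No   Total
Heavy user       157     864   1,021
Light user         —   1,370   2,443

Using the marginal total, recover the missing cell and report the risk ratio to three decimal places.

The missing cell is in the unexposed row: 2443 − 1370 = 1073.
So a = 157, b = 864, c = 1073, d = 1370.
RR = [a/(a+b)] / [c/(c+d)] = (157/1021) / (1073/2443) = 0.15377/0.43921 = 0.35010

0.350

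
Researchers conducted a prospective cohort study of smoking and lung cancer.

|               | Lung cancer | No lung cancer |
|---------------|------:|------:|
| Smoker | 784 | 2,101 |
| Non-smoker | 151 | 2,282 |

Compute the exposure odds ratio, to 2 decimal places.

Cells: a = 784, b = 2101, c = 151, d = 2282.
OR = (a·d)/(b·c) = (784 × 2282) / (2101 × 151) = 1789088 / 317251 = 5.63935
The odds of lung cancer are about 5.64 times as high in the smoker group.

5.64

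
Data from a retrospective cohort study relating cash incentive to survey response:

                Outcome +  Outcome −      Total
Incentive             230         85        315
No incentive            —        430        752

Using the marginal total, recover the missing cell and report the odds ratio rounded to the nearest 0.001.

The missing cell is in the unexposed row: 752 − 430 = 322.
So a = 230, b = 85, c = 322, d = 430.
OR = (a·d)/(b·c) = (230 × 430) / (85 × 322) = 98900 / 27370 = 3.61345

3.613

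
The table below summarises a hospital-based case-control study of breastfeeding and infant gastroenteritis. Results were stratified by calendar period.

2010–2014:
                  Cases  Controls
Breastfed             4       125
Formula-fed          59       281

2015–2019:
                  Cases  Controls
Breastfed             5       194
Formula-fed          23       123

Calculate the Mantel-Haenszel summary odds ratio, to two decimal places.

OR_MH = Σ(aᵢdᵢ/nᵢ) / Σ(bᵢcᵢ/nᵢ), where nᵢ is the stratum total.
Stratum 1 (2010–2014): n = 469; a·d/n = 4·281/469 = 2.3966; b·c/n = 125·59/469 = 15.7249
Stratum 2 (2015–2019): n = 345; a·d/n = 5·123/345 = 1.7826; b·c/n = 194·23/345 = 12.9333
OR_MH = (2.3966 + 1.7826) / (15.7249 + 12.9333) = 4.1792 / 28.6583 = 0.14583

0.15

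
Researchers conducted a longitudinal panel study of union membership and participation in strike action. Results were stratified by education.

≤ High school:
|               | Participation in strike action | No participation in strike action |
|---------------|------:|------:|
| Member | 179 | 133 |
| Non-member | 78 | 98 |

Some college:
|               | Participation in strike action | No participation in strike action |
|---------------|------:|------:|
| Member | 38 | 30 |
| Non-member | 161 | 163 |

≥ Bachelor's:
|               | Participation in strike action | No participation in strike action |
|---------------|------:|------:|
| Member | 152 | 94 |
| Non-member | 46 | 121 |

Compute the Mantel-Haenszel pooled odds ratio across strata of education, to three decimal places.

2.186

OR_MH = Σ(aᵢdᵢ/nᵢ) / Σ(bᵢcᵢ/nᵢ), where nᵢ is the stratum total.
Stratum 1 (≤ High school): n = 488; a·d/n = 179·98/488 = 35.9467; b·c/n = 133·78/488 = 21.2582
Stratum 2 (Some college): n = 392; a·d/n = 38·163/392 = 15.8010; b·c/n = 30·161/392 = 12.3214
Stratum 3 (≥ Bachelor's): n = 413; a·d/n = 152·121/413 = 44.5327; b·c/n = 94·46/413 = 10.4697
OR_MH = (35.9467 + 15.8010 + 44.5327) / (21.2582 + 12.3214 + 10.4697) = 96.2804 / 44.0494 = 2.18574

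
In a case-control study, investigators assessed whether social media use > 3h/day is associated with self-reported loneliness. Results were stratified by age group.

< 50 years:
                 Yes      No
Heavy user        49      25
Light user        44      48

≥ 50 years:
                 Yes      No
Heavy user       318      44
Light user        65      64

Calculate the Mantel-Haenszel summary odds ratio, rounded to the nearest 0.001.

OR_MH = Σ(aᵢdᵢ/nᵢ) / Σ(bᵢcᵢ/nᵢ), where nᵢ is the stratum total.
Stratum 1 (< 50 years): n = 166; a·d/n = 49·48/166 = 14.1687; b·c/n = 25·44/166 = 6.6265
Stratum 2 (≥ 50 years): n = 491; a·d/n = 318·64/491 = 41.4501; b·c/n = 44·65/491 = 5.8248
OR_MH = (14.1687 + 41.4501) / (6.6265 + 5.8248) = 55.6188 / 12.4514 = 4.46689

4.467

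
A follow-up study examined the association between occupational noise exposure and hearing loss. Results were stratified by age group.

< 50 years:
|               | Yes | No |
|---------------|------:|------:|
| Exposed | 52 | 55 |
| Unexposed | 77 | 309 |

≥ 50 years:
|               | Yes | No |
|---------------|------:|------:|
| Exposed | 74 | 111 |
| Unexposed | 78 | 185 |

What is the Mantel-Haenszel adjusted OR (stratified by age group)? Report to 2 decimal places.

OR_MH = Σ(aᵢdᵢ/nᵢ) / Σ(bᵢcᵢ/nᵢ), where nᵢ is the stratum total.
Stratum 1 (< 50 years): n = 493; a·d/n = 52·309/493 = 32.5923; b·c/n = 55·77/493 = 8.5903
Stratum 2 (≥ 50 years): n = 448; a·d/n = 74·185/448 = 30.5580; b·c/n = 111·78/448 = 19.3259
OR_MH = (32.5923 + 30.5580) / (8.5903 + 19.3259) = 63.1503 / 27.9162 = 2.26214

2.26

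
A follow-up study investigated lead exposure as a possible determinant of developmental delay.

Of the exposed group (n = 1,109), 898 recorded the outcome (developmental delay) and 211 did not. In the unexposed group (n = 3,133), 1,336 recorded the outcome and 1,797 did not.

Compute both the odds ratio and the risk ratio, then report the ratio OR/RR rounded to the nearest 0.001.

3.015

From the description: a = 898, b = 211, c = 1336, d = 1797.
OR = (898·1797)/(211·1336) = 1613706/281896 = 5.72447
Risk in exposed = 898/1109 = 0.80974; risk in unexposed = 1336/3133 = 0.42643; RR = 1.89889
OR/RR = 5.72447 / 1.89889 = 3.01465
The outcome is not rare, so the OR lies further from 1 than the RR.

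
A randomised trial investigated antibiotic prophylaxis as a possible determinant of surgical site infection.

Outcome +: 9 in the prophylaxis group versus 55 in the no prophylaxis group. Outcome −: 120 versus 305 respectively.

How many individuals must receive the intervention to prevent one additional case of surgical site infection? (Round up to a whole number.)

13

Risk in treated group = 9/129 = 0.06977; risk in control = 55/360 = 0.15278.
Absolute risk reduction = 0.15278 − 0.06977 = 0.08301
NNT = 1 / ARR = 1 / 0.08301 = 12.047 → round up → 13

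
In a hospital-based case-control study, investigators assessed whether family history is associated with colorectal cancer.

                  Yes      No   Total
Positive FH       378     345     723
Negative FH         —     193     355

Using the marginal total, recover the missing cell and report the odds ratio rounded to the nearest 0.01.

The missing cell is in the unexposed row: 355 − 193 = 162.
So a = 378, b = 345, c = 162, d = 193.
OR = (a·d)/(b·c) = (378 × 193) / (345 × 162) = 72954 / 55890 = 1.30531

1.31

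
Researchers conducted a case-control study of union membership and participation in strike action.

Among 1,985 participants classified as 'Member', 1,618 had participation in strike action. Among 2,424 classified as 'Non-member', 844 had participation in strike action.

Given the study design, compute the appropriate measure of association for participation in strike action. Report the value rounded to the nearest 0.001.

From the description: a = 1618, b = 367, c = 844, d = 1580.
This is a case-control study: participants were sampled on outcome status, so risks in the source population cannot be estimated directly — relative risk is not valid here. The odds ratio is the appropriate measure.
OR = (a·d)/(b·c) = (1618 × 1580) / (367 × 844) = 2556440 / 309748 = 8.25329

8.253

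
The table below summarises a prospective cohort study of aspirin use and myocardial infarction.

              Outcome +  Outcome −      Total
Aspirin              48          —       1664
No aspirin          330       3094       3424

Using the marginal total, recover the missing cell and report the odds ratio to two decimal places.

0.28

The missing cell is in the exposed row: 1664 − 48 = 1616.
So a = 48, b = 1616, c = 330, d = 3094.
OR = (a·d)/(b·c) = (48 × 3094) / (1616 × 330) = 148512 / 533280 = 0.27849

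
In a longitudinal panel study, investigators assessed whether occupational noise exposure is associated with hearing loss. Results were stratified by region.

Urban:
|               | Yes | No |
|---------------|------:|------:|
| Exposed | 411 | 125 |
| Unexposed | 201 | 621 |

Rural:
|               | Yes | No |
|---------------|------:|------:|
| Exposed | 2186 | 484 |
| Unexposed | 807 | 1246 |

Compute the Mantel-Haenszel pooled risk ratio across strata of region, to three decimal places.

2.239

RR_MH = Σ(aᵢ·n₀ᵢ/nᵢ) / Σ(cᵢ·n₁ᵢ/nᵢ), with n₁ᵢ = aᵢ+bᵢ (exposed), n₀ᵢ = cᵢ+dᵢ (unexposed), nᵢ = n₁ᵢ+n₀ᵢ.
Stratum 1 (Urban): n₁ = 536, n₀ = 822, n = 1358; a·n₀/n = 411·822/1358 = 248.7791; c·n₁/n = 201·536/1358 = 79.3343
Stratum 2 (Rural): n₁ = 2670, n₀ = 2053, n = 4723; a·n₀/n = 2186·2053/4723 = 950.2134; c·n₁/n = 807·2670/4723 = 456.2122
RR_MH = (248.7791 + 950.2134) / (79.3343 + 456.2122) = 1198.9925 / 535.5465 = 2.23882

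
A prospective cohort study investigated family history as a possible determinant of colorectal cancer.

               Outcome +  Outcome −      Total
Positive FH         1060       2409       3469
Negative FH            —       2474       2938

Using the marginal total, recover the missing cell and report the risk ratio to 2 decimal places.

1.93

The missing cell is in the unexposed row: 2938 − 2474 = 464.
So a = 1060, b = 2409, c = 464, d = 2474.
RR = [a/(a+b)] / [c/(c+d)] = (1060/3469) / (464/2938) = 0.30556/0.15793 = 1.93480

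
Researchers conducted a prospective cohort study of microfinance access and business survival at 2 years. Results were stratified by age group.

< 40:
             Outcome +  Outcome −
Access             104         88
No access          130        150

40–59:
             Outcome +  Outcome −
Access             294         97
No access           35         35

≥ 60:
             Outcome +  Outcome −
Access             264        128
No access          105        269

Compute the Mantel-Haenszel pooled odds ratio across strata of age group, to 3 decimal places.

OR_MH = Σ(aᵢdᵢ/nᵢ) / Σ(bᵢcᵢ/nᵢ), where nᵢ is the stratum total.
Stratum 1 (< 40): n = 472; a·d/n = 104·150/472 = 33.0508; b·c/n = 88·130/472 = 24.2373
Stratum 2 (40–59): n = 461; a·d/n = 294·35/461 = 22.3210; b·c/n = 97·35/461 = 7.3644
Stratum 3 (≥ 60): n = 766; a·d/n = 264·269/766 = 92.7102; b·c/n = 128·105/766 = 17.5457
OR_MH = (33.0508 + 22.3210 + 92.7102) / (24.2373 + 7.3644 + 17.5457) = 148.0821 / 49.1474 = 3.01302

3.013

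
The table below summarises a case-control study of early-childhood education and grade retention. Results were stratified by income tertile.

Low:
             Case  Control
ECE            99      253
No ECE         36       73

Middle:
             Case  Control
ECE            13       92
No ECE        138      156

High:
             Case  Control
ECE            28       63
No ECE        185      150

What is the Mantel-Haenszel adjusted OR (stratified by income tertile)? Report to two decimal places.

OR_MH = Σ(aᵢdᵢ/nᵢ) / Σ(bᵢcᵢ/nᵢ), where nᵢ is the stratum total.
Stratum 1 (Low): n = 461; a·d/n = 99·73/461 = 15.6768; b·c/n = 253·36/461 = 19.7570
Stratum 2 (Middle): n = 399; a·d/n = 13·156/399 = 5.0827; b·c/n = 92·138/399 = 31.8195
Stratum 3 (High): n = 426; a·d/n = 28·150/426 = 9.8592; b·c/n = 63·185/426 = 27.3592
OR_MH = (15.6768 + 5.0827 + 9.8592) / (19.7570 + 31.8195 + 27.3592) = 30.6187 / 78.9358 = 0.38789

0.39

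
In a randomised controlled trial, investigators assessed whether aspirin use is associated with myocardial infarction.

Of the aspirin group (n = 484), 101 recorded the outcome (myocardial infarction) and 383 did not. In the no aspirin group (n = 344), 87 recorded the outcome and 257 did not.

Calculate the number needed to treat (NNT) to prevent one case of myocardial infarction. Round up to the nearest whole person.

23

Risk in treated group = 101/484 = 0.20868; risk in control = 87/344 = 0.25291.
Absolute risk reduction = 0.25291 − 0.20868 = 0.04423
NNT = 1 / ARR = 1 / 0.04423 = 22.609 → round up → 23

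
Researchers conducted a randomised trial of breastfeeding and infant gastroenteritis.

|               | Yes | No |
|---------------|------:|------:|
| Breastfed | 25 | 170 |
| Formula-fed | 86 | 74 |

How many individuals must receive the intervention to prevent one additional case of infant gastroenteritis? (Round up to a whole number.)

3

Risk in treated group = 25/195 = 0.12821; risk in control = 86/160 = 0.53750.
Absolute risk reduction = 0.53750 − 0.12821 = 0.40929
NNT = 1 / ARR = 1 / 0.40929 = 2.443 → round up → 3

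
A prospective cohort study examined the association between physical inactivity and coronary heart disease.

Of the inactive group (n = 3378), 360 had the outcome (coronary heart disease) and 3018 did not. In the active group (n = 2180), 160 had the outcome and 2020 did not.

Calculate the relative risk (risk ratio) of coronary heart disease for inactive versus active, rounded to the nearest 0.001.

1.452

From the description: a = 360, b = 3018, c = 160, d = 2020.
Risk in exposed = 360/3378 = 0.10657; risk in unexposed = 160/2180 = 0.07339.
RR = 0.10657 / 0.07339 = 1.45204
The risk among the exposed is 1.45 times that among the unexposed.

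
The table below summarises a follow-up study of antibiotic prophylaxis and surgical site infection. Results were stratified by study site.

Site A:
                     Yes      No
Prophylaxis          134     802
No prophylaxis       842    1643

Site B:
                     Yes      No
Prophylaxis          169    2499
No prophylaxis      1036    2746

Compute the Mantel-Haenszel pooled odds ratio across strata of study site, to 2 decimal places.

OR_MH = Σ(aᵢdᵢ/nᵢ) / Σ(bᵢcᵢ/nᵢ), where nᵢ is the stratum total.
Stratum 1 (Site A): n = 3421; a·d/n = 134·1643/3421 = 64.3560; b·c/n = 802·842/3421 = 197.3937
Stratum 2 (Site B): n = 6450; a·d/n = 169·2746/6450 = 71.9495; b·c/n = 2499·1036/6450 = 401.3898
OR_MH = (64.3560 + 71.9495) / (197.3937 + 401.3898) = 136.3055 / 598.7835 = 0.22764

0.23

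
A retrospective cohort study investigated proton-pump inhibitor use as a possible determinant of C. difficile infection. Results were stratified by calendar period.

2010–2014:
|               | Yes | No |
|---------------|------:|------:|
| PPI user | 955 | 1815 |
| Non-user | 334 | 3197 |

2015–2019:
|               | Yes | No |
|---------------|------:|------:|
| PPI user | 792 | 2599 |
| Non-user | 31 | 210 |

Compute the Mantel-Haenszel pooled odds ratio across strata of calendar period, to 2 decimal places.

4.48

OR_MH = Σ(aᵢdᵢ/nᵢ) / Σ(bᵢcᵢ/nᵢ), where nᵢ is the stratum total.
Stratum 1 (2010–2014): n = 6301; a·d/n = 955·3197/6301 = 484.5477; b·c/n = 1815·334/6301 = 96.2085
Stratum 2 (2015–2019): n = 3632; a·d/n = 792·210/3632 = 45.7930; b·c/n = 2599·31/3632 = 22.1831
OR_MH = (484.5477 + 45.7930) / (96.2085 + 22.1831) = 530.3406 / 118.3916 = 4.47954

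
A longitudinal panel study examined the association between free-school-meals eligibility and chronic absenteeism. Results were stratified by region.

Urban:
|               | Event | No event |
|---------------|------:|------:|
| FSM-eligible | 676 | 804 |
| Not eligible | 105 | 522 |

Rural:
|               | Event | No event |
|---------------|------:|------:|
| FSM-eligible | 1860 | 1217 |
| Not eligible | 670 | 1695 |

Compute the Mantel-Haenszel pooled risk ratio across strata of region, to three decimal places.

2.231

RR_MH = Σ(aᵢ·n₀ᵢ/nᵢ) / Σ(cᵢ·n₁ᵢ/nᵢ), with n₁ᵢ = aᵢ+bᵢ (exposed), n₀ᵢ = cᵢ+dᵢ (unexposed), nᵢ = n₁ᵢ+n₀ᵢ.
Stratum 1 (Urban): n₁ = 1480, n₀ = 627, n = 2107; a·n₀/n = 676·627/2107 = 201.1637; c·n₁/n = 105·1480/2107 = 73.7542
Stratum 2 (Rural): n₁ = 3077, n₀ = 2365, n = 5442; a·n₀/n = 1860·2365/5442 = 808.3241; c·n₁/n = 670·3077/5442 = 378.8295
RR_MH = (201.1637 + 808.3241) / (73.7542 + 378.8295) = 1009.4879 / 452.5836 = 2.23050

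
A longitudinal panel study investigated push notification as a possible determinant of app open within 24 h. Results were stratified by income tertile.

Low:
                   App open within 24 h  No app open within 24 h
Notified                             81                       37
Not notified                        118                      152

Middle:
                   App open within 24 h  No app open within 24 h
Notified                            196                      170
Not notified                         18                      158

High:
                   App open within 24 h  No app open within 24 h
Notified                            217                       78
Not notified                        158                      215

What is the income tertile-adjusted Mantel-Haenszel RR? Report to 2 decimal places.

2.05

RR_MH = Σ(aᵢ·n₀ᵢ/nᵢ) / Σ(cᵢ·n₁ᵢ/nᵢ), with n₁ᵢ = aᵢ+bᵢ (exposed), n₀ᵢ = cᵢ+dᵢ (unexposed), nᵢ = n₁ᵢ+n₀ᵢ.
Stratum 1 (Low): n₁ = 118, n₀ = 270, n = 388; a·n₀/n = 81·270/388 = 56.3660; c·n₁/n = 118·118/388 = 35.8866
Stratum 2 (Middle): n₁ = 366, n₀ = 176, n = 542; a·n₀/n = 196·176/542 = 63.6458; c·n₁/n = 18·366/542 = 12.1550
Stratum 3 (High): n₁ = 295, n₀ = 373, n = 668; a·n₀/n = 217·373/668 = 121.1692; c·n₁/n = 158·295/668 = 69.7754
RR_MH = (56.3660 + 63.6458 + 121.1692) / (35.8866 + 12.1550 + 69.7754) = 241.1809 / 117.8170 = 2.04708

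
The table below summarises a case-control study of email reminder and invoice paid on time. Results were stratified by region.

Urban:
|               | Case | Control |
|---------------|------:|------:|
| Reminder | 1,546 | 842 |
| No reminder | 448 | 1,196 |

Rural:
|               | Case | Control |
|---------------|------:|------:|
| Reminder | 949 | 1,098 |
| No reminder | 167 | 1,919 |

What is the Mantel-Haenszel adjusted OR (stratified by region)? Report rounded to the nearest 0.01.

OR_MH = Σ(aᵢdᵢ/nᵢ) / Σ(bᵢcᵢ/nᵢ), where nᵢ is the stratum total.
Stratum 1 (Urban): n = 4032; a·d/n = 1546·1196/4032 = 458.5853; b·c/n = 842·448/4032 = 93.5556
Stratum 2 (Rural): n = 4133; a·d/n = 949·1919/4133 = 440.6317; b·c/n = 1098·167/4133 = 44.3663
OR_MH = (458.5853 + 440.6317) / (93.5556 + 44.3663) = 899.2171 / 137.9219 = 6.51976

6.52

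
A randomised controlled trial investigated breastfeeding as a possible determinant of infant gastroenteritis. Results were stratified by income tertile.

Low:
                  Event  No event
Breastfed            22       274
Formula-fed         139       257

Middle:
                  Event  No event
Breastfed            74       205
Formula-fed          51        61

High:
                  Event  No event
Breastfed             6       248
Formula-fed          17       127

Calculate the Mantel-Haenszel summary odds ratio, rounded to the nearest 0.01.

0.23

OR_MH = Σ(aᵢdᵢ/nᵢ) / Σ(bᵢcᵢ/nᵢ), where nᵢ is the stratum total.
Stratum 1 (Low): n = 692; a·d/n = 22·257/692 = 8.1705; b·c/n = 274·139/692 = 55.0376
Stratum 2 (Middle): n = 391; a·d/n = 74·61/391 = 11.5448; b·c/n = 205·51/391 = 26.7391
Stratum 3 (High): n = 398; a·d/n = 6·127/398 = 1.9146; b·c/n = 248·17/398 = 10.5930
OR_MH = (8.1705 + 11.5448 + 1.9146) / (55.0376 + 26.7391 + 10.5930) = 21.6299 / 92.3697 = 0.23417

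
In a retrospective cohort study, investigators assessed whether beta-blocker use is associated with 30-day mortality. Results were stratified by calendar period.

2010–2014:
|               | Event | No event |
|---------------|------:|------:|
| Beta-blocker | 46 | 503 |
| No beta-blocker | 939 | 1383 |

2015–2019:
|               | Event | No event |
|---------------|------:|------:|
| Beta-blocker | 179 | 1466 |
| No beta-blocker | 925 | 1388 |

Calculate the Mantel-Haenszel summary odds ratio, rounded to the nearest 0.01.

OR_MH = Σ(aᵢdᵢ/nᵢ) / Σ(bᵢcᵢ/nᵢ), where nᵢ is the stratum total.
Stratum 1 (2010–2014): n = 2871; a·d/n = 46·1383/2871 = 22.1588; b·c/n = 503·939/2871 = 164.5131
Stratum 2 (2015–2019): n = 3958; a·d/n = 179·1388/3958 = 62.7721; b·c/n = 1466·925/3958 = 342.6099
OR_MH = (22.1588 + 62.7721) / (164.5131 + 342.6099) = 84.9309 / 507.1230 = 0.16748

0.17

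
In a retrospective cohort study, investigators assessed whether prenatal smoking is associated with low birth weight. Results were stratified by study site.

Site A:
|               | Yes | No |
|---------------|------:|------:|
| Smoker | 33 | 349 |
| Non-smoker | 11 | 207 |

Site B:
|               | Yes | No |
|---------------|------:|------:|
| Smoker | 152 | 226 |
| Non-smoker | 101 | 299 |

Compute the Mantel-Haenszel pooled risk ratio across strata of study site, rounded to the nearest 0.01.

RR_MH = Σ(aᵢ·n₀ᵢ/nᵢ) / Σ(cᵢ·n₁ᵢ/nᵢ), with n₁ᵢ = aᵢ+bᵢ (exposed), n₀ᵢ = cᵢ+dᵢ (unexposed), nᵢ = n₁ᵢ+n₀ᵢ.
Stratum 1 (Site A): n₁ = 382, n₀ = 218, n = 600; a·n₀/n = 33·218/600 = 11.9900; c·n₁/n = 11·382/600 = 7.0033
Stratum 2 (Site B): n₁ = 378, n₀ = 400, n = 778; a·n₀/n = 152·400/778 = 78.1491; c·n₁/n = 101·378/778 = 49.0720
RR_MH = (11.9900 + 78.1491) / (7.0033 + 49.0720) = 90.1391 / 56.0753 = 1.60746

1.61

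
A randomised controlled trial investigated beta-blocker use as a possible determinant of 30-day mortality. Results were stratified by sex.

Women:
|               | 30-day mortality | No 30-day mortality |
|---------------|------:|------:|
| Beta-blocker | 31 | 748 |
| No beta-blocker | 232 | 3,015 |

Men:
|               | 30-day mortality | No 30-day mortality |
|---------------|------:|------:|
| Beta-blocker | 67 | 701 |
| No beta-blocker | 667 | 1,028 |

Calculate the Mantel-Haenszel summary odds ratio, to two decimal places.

OR_MH = Σ(aᵢdᵢ/nᵢ) / Σ(bᵢcᵢ/nᵢ), where nᵢ is the stratum total.
Stratum 1 (Women): n = 4026; a·d/n = 31·3015/4026 = 23.2154; b·c/n = 748·232/4026 = 43.1038
Stratum 2 (Men): n = 2463; a·d/n = 67·1028/2463 = 27.9643; b·c/n = 701·667/2463 = 189.8364
OR_MH = (23.2154 + 27.9643) / (43.1038 + 189.8364) = 51.1796 / 232.9402 = 0.21971

0.22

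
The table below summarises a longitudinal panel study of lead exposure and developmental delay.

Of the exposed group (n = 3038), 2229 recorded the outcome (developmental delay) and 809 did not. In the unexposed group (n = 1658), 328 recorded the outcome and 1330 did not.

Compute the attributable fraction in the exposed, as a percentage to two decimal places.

73.04

From the description: a = 2229, b = 809, c = 328, d = 1330.
Risk in exposed = 2229/3038 = 0.73371; risk in unexposed = 328/1658 = 0.19783.
RR = 0.73371/0.19783 = 3.70880
AR% = (RR − 1)/RR × 100 = (3.70880 − 1)/3.70880 × 100 = 73.0371%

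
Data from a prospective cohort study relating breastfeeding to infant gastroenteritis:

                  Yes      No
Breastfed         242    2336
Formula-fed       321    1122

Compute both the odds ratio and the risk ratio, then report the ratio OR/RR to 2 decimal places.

0.86

Cells: a = 242, b = 2336, c = 321, d = 1122.
OR = (242·1122)/(2336·321) = 271524/749856 = 0.36210
Risk in exposed = 242/2578 = 0.09387; risk in unexposed = 321/1443 = 0.22245; RR = 0.42198
OR/RR = 0.36210 / 0.42198 = 0.85810
The outcome is not rare, so the OR lies further from 1 than the RR.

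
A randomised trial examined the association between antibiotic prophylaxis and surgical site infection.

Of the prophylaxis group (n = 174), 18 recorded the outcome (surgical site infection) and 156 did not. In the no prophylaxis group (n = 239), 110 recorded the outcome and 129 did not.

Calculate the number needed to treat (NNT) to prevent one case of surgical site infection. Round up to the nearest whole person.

Risk in treated group = 18/174 = 0.10345; risk in control = 110/239 = 0.46025.
Absolute risk reduction = 0.46025 − 0.10345 = 0.35680
NNT = 1 / ARR = 1 / 0.35680 = 2.803 → round up → 3

3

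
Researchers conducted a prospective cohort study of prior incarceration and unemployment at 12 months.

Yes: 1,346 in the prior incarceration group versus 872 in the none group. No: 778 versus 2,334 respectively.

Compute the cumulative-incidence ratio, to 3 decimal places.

From the description: a = 1346, b = 778, c = 872, d = 2334.
Risk in exposed = 1346/2124 = 0.63371; risk in unexposed = 872/3206 = 0.27199.
RR = 0.63371 / 0.27199 = 2.32990
The risk among the exposed is 2.33 times that among the unexposed.

2.330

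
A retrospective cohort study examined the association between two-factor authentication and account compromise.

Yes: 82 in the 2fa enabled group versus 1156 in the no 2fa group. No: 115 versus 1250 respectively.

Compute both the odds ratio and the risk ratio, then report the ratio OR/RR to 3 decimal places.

0.890

From the description: a = 82, b = 115, c = 1156, d = 1250.
OR = (82·1250)/(115·1156) = 102500/132940 = 0.77102
Risk in exposed = 82/197 = 0.41624; risk in unexposed = 1156/2406 = 0.48047; RR = 0.86633
OR/RR = 0.77102 / 0.86633 = 0.88999
The outcome is not rare, so the OR lies further from 1 than the RR.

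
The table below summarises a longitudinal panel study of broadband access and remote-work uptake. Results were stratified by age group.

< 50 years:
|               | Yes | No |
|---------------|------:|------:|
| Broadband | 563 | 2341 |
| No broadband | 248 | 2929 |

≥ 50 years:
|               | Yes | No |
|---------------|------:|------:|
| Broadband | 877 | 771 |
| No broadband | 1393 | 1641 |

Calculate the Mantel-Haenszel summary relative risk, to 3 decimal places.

RR_MH = Σ(aᵢ·n₀ᵢ/nᵢ) / Σ(cᵢ·n₁ᵢ/nᵢ), with n₁ᵢ = aᵢ+bᵢ (exposed), n₀ᵢ = cᵢ+dᵢ (unexposed), nᵢ = n₁ᵢ+n₀ᵢ.
Stratum 1 (< 50 years): n₁ = 2904, n₀ = 3177, n = 6081; a·n₀/n = 563·3177/6081 = 294.1376; c·n₁/n = 248·2904/6081 = 118.4332
Stratum 2 (≥ 50 years): n₁ = 1648, n₀ = 3034, n = 4682; a·n₀/n = 877·3034/4682 = 568.3080; c·n₁/n = 1393·1648/4682 = 490.3170
RR_MH = (294.1376 + 568.3080) / (118.4332 + 490.3170) = 862.4456 / 608.7501 = 1.41675

1.417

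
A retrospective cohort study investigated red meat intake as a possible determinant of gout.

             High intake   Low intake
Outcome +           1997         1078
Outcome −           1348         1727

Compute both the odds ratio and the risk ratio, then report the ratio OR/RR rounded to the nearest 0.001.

Reading the table with exposure as columns: a = 1997 (High intake, case), b = 1348 (High intake, non-case), c = 1078 (Low intake, case), d = 1727.
OR = (1997·1727)/(1348·1078) = 3448819/1453144 = 2.37335
Risk in exposed = 1997/3345 = 0.59701; risk in unexposed = 1078/2805 = 0.38431; RR = 1.55345
OR/RR = 2.37335 / 1.55345 = 1.52780
The outcome is not rare, so the OR lies further from 1 than the RR.

1.528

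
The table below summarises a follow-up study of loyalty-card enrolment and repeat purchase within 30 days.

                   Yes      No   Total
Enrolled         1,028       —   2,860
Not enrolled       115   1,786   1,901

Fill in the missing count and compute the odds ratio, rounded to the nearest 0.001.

The missing cell is in the exposed row: 2860 − 1028 = 1832.
So a = 1028, b = 1832, c = 115, d = 1786.
OR = (a·d)/(b·c) = (1028 × 1786) / (1832 × 115) = 1836008 / 210680 = 8.71468

8.715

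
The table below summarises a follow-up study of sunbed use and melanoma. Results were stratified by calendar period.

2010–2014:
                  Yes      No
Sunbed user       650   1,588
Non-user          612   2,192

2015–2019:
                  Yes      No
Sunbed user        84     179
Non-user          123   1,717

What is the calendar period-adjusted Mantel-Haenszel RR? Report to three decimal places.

1.515

RR_MH = Σ(aᵢ·n₀ᵢ/nᵢ) / Σ(cᵢ·n₁ᵢ/nᵢ), with n₁ᵢ = aᵢ+bᵢ (exposed), n₀ᵢ = cᵢ+dᵢ (unexposed), nᵢ = n₁ᵢ+n₀ᵢ.
Stratum 1 (2010–2014): n₁ = 2238, n₀ = 2804, n = 5042; a·n₀/n = 650·2804/5042 = 361.4835; c·n₁/n = 612·2238/5042 = 271.6493
Stratum 2 (2015–2019): n₁ = 263, n₀ = 1840, n = 2103; a·n₀/n = 84·1840/2103 = 73.4950; c·n₁/n = 123·263/2103 = 15.3823
RR_MH = (361.4835 + 73.4950) / (271.6493 + 15.3823) = 434.9785 / 287.0317 = 1.51544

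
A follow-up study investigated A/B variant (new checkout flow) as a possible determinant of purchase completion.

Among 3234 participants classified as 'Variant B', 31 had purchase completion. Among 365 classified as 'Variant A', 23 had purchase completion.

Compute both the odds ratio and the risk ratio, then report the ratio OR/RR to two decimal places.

From the description: a = 31, b = 3203, c = 23, d = 342.
OR = (31·342)/(3203·23) = 10602/73669 = 0.14391
Risk in exposed = 31/3234 = 0.00959; risk in unexposed = 23/365 = 0.06301; RR = 0.15212
OR/RR = 0.14391 / 0.15212 = 0.94605
The outcome is rare in both groups, so OR ≈ RR (ratio near 1).

0.95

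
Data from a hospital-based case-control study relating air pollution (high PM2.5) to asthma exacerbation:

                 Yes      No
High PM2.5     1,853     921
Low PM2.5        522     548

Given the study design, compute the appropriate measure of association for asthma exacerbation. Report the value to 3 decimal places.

Cells: a = 1853, b = 921, c = 522, d = 548.
This is a hospital-based case-control study: participants were sampled on outcome status, so risks in the source population cannot be estimated directly — relative risk is not valid here. The odds ratio is the appropriate measure.
OR = (a·d)/(b·c) = (1853 × 548) / (921 × 522) = 1015444 / 480762 = 2.11216

2.112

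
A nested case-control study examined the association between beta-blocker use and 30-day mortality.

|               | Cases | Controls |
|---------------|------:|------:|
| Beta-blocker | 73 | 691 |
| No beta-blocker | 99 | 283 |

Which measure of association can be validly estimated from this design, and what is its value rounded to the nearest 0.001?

Cells: a = 73, b = 691, c = 99, d = 283.
This is a nested case-control study: participants were sampled on outcome status, so risks in the source population cannot be estimated directly — relative risk is not valid here. The odds ratio is the appropriate measure.
OR = (a·d)/(b·c) = (73 × 283) / (691 × 99) = 20659 / 68409 = 0.30199

0.302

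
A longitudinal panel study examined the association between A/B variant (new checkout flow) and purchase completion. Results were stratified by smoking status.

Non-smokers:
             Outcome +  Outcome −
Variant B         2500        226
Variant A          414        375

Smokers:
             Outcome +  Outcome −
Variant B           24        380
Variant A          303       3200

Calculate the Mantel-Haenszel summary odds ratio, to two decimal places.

5.11

OR_MH = Σ(aᵢdᵢ/nᵢ) / Σ(bᵢcᵢ/nᵢ), where nᵢ is the stratum total.
Stratum 1 (Non-smokers): n = 3515; a·d/n = 2500·375/3515 = 266.7141; b·c/n = 226·414/3515 = 26.6185
Stratum 2 (Smokers): n = 3907; a·d/n = 24·3200/3907 = 19.6570; b·c/n = 380·303/3907 = 29.4702
OR_MH = (266.7141 + 19.6570) / (26.6185 + 29.4702) = 286.3711 / 56.0887 = 5.10569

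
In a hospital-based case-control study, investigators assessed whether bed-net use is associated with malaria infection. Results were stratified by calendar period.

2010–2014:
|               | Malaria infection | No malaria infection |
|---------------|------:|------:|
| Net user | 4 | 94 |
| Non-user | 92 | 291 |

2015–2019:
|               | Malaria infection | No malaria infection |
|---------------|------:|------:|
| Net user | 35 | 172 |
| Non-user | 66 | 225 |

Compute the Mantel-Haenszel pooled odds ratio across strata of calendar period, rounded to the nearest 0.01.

0.45

OR_MH = Σ(aᵢdᵢ/nᵢ) / Σ(bᵢcᵢ/nᵢ), where nᵢ is the stratum total.
Stratum 1 (2010–2014): n = 481; a·d/n = 4·291/481 = 2.4200; b·c/n = 94·92/481 = 17.9792
Stratum 2 (2015–2019): n = 498; a·d/n = 35·225/498 = 15.8133; b·c/n = 172·66/498 = 22.7952
OR_MH = (2.4200 + 15.8133) / (17.9792 + 22.7952) = 18.2332 / 40.7744 = 0.44717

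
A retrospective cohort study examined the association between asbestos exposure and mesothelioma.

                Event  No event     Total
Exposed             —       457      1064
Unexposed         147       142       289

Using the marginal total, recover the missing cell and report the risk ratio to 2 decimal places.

1.12

The missing cell is in the exposed row: 1064 − 457 = 607.
So a = 607, b = 457, c = 147, d = 142.
RR = [a/(a+b)] / [c/(c+d)] = (607/1064) / (147/289) = 0.57049/0.50865 = 1.12157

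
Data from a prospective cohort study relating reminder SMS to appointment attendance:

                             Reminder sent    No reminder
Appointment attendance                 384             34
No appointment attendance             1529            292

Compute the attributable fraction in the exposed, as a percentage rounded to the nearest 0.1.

Reading the table with exposure as columns: a = 384 (Reminder sent, case), b = 1529 (Reminder sent, non-case), c = 34 (No reminder, case), d = 292.
Risk in exposed = 384/1913 = 0.20073; risk in unexposed = 34/326 = 0.10429.
RR = 0.20073/0.10429 = 1.92466
AR% = (RR − 1)/RR × 100 = (1.92466 − 1)/1.92466 × 100 = 48.0429%

48.0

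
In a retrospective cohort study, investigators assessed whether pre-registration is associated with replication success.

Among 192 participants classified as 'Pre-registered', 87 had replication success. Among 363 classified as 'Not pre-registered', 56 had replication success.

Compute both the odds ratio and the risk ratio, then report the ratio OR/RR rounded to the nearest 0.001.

1.546

From the description: a = 87, b = 105, c = 56, d = 307.
OR = (87·307)/(105·56) = 26709/5880 = 4.54235
Risk in exposed = 87/192 = 0.45312; risk in unexposed = 56/363 = 0.15427; RR = 2.93722
OR/RR = 4.54235 / 2.93722 = 1.54648
The outcome is not rare, so the OR lies further from 1 than the RR.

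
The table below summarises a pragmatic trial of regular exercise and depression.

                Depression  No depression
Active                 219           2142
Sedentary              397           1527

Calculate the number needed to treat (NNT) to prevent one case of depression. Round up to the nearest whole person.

Risk in treated group = 219/2361 = 0.09276; risk in control = 397/1924 = 0.20634.
Absolute risk reduction = 0.20634 − 0.09276 = 0.11358
NNT = 1 / ARR = 1 / 0.11358 = 8.804 → round up → 9

9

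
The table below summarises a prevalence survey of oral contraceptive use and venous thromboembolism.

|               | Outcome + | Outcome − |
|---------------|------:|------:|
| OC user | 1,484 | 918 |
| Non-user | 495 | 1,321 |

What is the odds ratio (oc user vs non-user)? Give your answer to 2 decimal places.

Cells: a = 1484, b = 918, c = 495, d = 1321.
OR = (a·d)/(b·c) = (1484 × 1321) / (918 × 495) = 1960364 / 454410 = 4.31409
The odds of venous thromboembolism are about 4.31 times as high in the oc user group.

4.31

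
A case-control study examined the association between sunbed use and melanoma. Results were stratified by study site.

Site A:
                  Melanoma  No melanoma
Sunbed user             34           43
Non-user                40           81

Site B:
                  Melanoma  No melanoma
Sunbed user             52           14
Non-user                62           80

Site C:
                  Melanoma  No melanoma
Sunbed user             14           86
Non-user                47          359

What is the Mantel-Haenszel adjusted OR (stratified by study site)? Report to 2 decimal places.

2.10

OR_MH = Σ(aᵢdᵢ/nᵢ) / Σ(bᵢcᵢ/nᵢ), where nᵢ is the stratum total.
Stratum 1 (Site A): n = 198; a·d/n = 34·81/198 = 13.9091; b·c/n = 43·40/198 = 8.6869
Stratum 2 (Site B): n = 208; a·d/n = 52·80/208 = 20.0000; b·c/n = 14·62/208 = 4.1731
Stratum 3 (Site C): n = 506; a·d/n = 14·359/506 = 9.9328; b·c/n = 86·47/506 = 7.9881
OR_MH = (13.9091 + 20.0000 + 9.9328) / (8.6869 + 4.1731 + 7.9881) = 43.8419 / 20.8481 = 2.10292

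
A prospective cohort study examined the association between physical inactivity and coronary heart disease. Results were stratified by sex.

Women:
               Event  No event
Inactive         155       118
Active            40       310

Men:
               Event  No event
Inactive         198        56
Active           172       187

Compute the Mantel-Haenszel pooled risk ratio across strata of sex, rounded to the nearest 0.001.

2.287

RR_MH = Σ(aᵢ·n₀ᵢ/nᵢ) / Σ(cᵢ·n₁ᵢ/nᵢ), with n₁ᵢ = aᵢ+bᵢ (exposed), n₀ᵢ = cᵢ+dᵢ (unexposed), nᵢ = n₁ᵢ+n₀ᵢ.
Stratum 1 (Women): n₁ = 273, n₀ = 350, n = 623; a·n₀/n = 155·350/623 = 87.0787; c·n₁/n = 40·273/623 = 17.5281
Stratum 2 (Men): n₁ = 254, n₀ = 359, n = 613; a·n₀/n = 198·359/613 = 115.9576; c·n₁/n = 172·254/613 = 71.2692
RR_MH = (87.0787 + 115.9576) / (17.5281 + 71.2692) = 203.0362 / 88.7973 = 2.28651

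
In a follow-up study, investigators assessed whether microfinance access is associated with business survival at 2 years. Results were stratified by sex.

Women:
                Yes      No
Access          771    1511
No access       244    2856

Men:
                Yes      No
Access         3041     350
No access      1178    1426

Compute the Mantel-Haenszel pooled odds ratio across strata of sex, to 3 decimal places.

OR_MH = Σ(aᵢdᵢ/nᵢ) / Σ(bᵢcᵢ/nᵢ), where nᵢ is the stratum total.
Stratum 1 (Women): n = 5382; a·d/n = 771·2856/5382 = 409.1371; b·c/n = 1511·244/5382 = 68.5032
Stratum 2 (Men): n = 5995; a·d/n = 3041·1426/5995 = 723.3471; b·c/n = 350·1178/5995 = 68.7740
OR_MH = (409.1371 + 723.3471) / (68.5032 + 68.7740) = 1132.4842 / 137.2771 = 8.24962

8.250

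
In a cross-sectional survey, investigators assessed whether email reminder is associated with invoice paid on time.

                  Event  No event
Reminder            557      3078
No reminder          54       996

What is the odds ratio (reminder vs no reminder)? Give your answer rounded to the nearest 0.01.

3.34

Cells: a = 557, b = 3078, c = 54, d = 996.
OR = (a·d)/(b·c) = (557 × 996) / (3078 × 54) = 554772 / 166212 = 3.33774
The odds of invoice paid on time are about 3.34 times as high in the reminder group.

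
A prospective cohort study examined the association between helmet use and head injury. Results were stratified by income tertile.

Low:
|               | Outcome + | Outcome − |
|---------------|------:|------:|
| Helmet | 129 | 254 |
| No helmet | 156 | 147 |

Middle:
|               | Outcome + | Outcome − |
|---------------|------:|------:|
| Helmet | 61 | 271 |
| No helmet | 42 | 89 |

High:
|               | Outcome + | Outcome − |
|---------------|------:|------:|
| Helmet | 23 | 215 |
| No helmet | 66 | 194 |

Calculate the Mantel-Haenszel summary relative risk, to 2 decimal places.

RR_MH = Σ(aᵢ·n₀ᵢ/nᵢ) / Σ(cᵢ·n₁ᵢ/nᵢ), with n₁ᵢ = aᵢ+bᵢ (exposed), n₀ᵢ = cᵢ+dᵢ (unexposed), nᵢ = n₁ᵢ+n₀ᵢ.
Stratum 1 (Low): n₁ = 383, n₀ = 303, n = 686; a·n₀/n = 129·303/686 = 56.9781; c·n₁/n = 156·383/686 = 87.0962
Stratum 2 (Middle): n₁ = 332, n₀ = 131, n = 463; a·n₀/n = 61·131/463 = 17.2592; c·n₁/n = 42·332/463 = 30.1166
Stratum 3 (High): n₁ = 238, n₀ = 260, n = 498; a·n₀/n = 23·260/498 = 12.0080; c·n₁/n = 66·238/498 = 31.5422
RR_MH = (56.9781 + 17.2592 + 12.0080) / (87.0962 + 30.1166 + 31.5422) = 86.2453 / 148.7550 = 0.57978

0.58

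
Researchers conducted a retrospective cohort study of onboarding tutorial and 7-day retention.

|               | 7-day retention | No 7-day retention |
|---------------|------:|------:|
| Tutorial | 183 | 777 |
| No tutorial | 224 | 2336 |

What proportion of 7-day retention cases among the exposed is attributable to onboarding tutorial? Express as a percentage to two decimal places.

54.10

Cells: a = 183, b = 777, c = 224, d = 2336.
Risk in exposed = 183/960 = 0.19062; risk in unexposed = 224/2560 = 0.08750.
RR = 0.19062/0.08750 = 2.17857
AR% = (RR − 1)/RR × 100 = (2.17857 − 1)/2.17857 × 100 = 54.0984%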